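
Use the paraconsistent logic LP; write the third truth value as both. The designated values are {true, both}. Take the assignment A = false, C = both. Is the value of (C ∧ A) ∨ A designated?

No

C ∧ A = both ∧ false = false
(C ∧ A) ∨ A = false ∨ false = false
false ∉ {true, both}.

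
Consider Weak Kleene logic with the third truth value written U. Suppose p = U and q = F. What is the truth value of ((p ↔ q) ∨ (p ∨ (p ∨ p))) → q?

U

p ↔ q = U ↔ F = U
p ∨ p = U ∨ U = U
p ∨ (p ∨ p) = U ∨ U = U
(p ↔ q) ∨ (p ∨ (p ∨ p)) = U ∨ U = U
((p ↔ q) ∨ (p ∨ (p ∨ p))) → q = U → F = U  [any arg is the third value ⇒ result is the third value]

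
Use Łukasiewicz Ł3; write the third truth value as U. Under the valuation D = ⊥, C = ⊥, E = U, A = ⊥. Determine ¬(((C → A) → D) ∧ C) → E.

C → A = ⊥ → ⊥ = ⊤
(C → A) → D = ⊤ → ⊥ = ⊥
((C → A) → D) ∧ C = ⊥ ∧ ⊥ = ⊥
¬(((C → A) → D) ∧ C) = ¬⊥ = ⊤
¬(((C → A) → D) ∧ C) → E = ⊤ → U = U

U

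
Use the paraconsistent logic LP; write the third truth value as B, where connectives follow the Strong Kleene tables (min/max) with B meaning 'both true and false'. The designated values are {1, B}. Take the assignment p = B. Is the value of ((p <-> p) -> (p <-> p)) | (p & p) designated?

p <-> p = B <-> B = B
p <-> p = B <-> B = B
(p <-> p) -> (p <-> p) = B -> B = B  [~B | B]
p & p = B & B = B
((p <-> p) -> (p <-> p)) | (p & p) = B | B = B
B ∈ {1, B}.

Yes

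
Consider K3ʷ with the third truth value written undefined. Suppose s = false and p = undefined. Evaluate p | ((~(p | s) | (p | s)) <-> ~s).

p | s = undefined | false = undefined
~(p | s) = ~undefined = undefined
p | s = undefined | false = undefined
~(p | s) | (p | s) = undefined | undefined = undefined
~s = ~false = true
(~(p | s) | (p | s)) <-> ~s = undefined <-> true = undefined
p | ((~(p | s) | (p | s)) <-> ~s) = undefined | undefined = undefined

undefined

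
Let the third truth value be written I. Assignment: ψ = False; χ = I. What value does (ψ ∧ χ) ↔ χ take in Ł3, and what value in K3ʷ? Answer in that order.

In Ł3: ψ ∧ χ = False ∧ I = False
(ψ ∧ χ) ↔ χ = False ↔ I = I  [1 − |0−½|]
In K3ʷ: ψ ∧ χ = False ∧ I = I
(ψ ∧ χ) ↔ χ = I ↔ I = I

I; I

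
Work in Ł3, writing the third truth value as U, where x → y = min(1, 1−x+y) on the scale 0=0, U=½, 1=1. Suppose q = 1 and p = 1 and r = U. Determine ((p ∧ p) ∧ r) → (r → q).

1

p ∧ p = 1 ∧ 1 = 1
(p ∧ p) ∧ r = 1 ∧ U = U
r → q = U → 1 = 1  [min(1, 1−½+1)]
((p ∧ p) ∧ r) → (r → q) = U → 1 = 1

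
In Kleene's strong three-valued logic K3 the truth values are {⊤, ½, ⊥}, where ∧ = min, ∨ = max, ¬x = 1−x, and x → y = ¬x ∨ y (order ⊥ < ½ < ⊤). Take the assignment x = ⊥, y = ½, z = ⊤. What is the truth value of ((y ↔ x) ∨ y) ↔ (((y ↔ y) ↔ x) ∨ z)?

y ↔ x = ½ ↔ ⊥ = ½
(y ↔ x) ∨ y = ½ ∨ ½ = ½
y ↔ y = ½ ↔ ½ = ½
(y ↔ y) ↔ x = ½ ↔ ⊥ = ½
((y ↔ y) ↔ x) ∨ z = ½ ∨ ⊤ = ⊤
((y ↔ x) ∨ y) ↔ (((y ↔ y) ↔ x) ∨ z) = ½ ↔ ⊤ = ½

½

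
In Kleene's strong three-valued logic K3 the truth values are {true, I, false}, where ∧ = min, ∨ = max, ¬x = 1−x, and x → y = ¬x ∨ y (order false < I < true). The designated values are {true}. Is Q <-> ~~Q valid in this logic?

No

Countermodel: Q=I gives I, which is not designated.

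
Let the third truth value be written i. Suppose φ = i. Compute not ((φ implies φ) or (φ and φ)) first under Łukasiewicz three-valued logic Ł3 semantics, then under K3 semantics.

False; i

In Łukasiewicz three-valued logic Ł3: φ implies φ = i implies i = True
φ and φ = i and i = i
(φ implies φ) or (φ and φ) = True or i = True
not ((φ implies φ) or (φ and φ)) = not True = False
In K3: φ implies φ = i implies i = i
φ and φ = i and i = i
(φ implies φ) or (φ and φ) = i or i = i
not ((φ implies φ) or (φ and φ)) = not i = i
They differ because Łukasiewicz three-valued logic Ł3 and K3 treat i differently under implication.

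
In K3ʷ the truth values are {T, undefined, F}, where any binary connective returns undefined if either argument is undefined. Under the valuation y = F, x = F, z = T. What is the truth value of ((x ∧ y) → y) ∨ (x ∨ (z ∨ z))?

T

x ∧ y = F ∧ F = F
(x ∧ y) → y = F → F = T
z ∨ z = T ∨ T = T
x ∨ (z ∨ z) = F ∨ T = T
((x ∧ y) → y) ∨ (x ∨ (z ∨ z)) = T ∨ T = T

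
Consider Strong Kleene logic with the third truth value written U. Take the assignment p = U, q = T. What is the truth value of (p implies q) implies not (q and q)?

p implies q = U implies T = T  [not U or T]
q and q = T and T = T
not (q and q) = not T = F
(p implies q) implies not (q and q) = T implies F = F

F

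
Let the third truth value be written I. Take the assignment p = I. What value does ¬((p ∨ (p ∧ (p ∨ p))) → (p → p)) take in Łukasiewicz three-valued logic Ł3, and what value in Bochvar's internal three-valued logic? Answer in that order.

In Łukasiewicz three-valued logic Ł3: p ∨ p = I ∨ I = I
p ∧ (p ∨ p) = I ∧ I = I
p ∨ (p ∧ (p ∨ p)) = I ∨ I = I
p → p = I → I = 1
(p ∨ (p ∧ (p ∨ p))) → (p → p) = I → 1 = 1
¬((p ∨ (p ∧ (p ∨ p))) → (p → p)) = ¬1 = 0
In Bochvar's internal three-valued logic: p ∨ p = I ∨ I = I
p ∧ (p ∨ p) = I ∧ I = I
p ∨ (p ∧ (p ∨ p)) = I ∨ I = I
p → p = I → I = I  [any arg is the third value ⇒ result is the third value]
(p ∨ (p ∧ (p ∨ p))) → (p → p) = I → I = I
¬((p ∨ (p ∧ (p ∨ p))) → (p → p)) = ¬I = I
They differ because Łukasiewicz three-valued logic Ł3 and Bochvar's internal three-valued logic treat I differently under the binary connectives.

0; I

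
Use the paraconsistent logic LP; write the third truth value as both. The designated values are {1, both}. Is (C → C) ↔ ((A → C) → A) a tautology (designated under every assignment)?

Countermodel: C=1, A=0 gives 0, which is not designated.

No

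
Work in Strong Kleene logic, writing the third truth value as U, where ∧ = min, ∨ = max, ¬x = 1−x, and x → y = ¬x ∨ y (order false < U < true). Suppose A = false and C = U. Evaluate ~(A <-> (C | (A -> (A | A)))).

A | A = false | false = false
A -> (A | A) = false -> false = true
C | (A -> (A | A)) = U | true = true
A <-> (C | (A -> (A | A))) = false <-> true = false
~(A <-> (C | (A -> (A | A)))) = ~false = true

true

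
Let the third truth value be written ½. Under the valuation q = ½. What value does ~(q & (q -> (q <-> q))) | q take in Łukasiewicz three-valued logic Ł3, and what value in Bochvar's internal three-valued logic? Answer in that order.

In Łukasiewicz three-valued logic Ł3: q <-> q = ½ <-> ½ = true  [1 − |½−½|]
q -> (q <-> q) = ½ -> true = true
q & (q -> (q <-> q)) = ½ & true = ½
~(q & (q -> (q <-> q))) = ~½ = ½
~(q & (q -> (q <-> q))) | q = ½ | ½ = ½
In Bochvar's internal three-valued logic: q <-> q = ½ <-> ½ = ½
q -> (q <-> q) = ½ -> ½ = ½  [any arg is the third value ⇒ result is the third value]
q & (q -> (q <-> q)) = ½ & ½ = ½
~(q & (q -> (q <-> q))) = ~½ = ½
~(q & (q -> (q <-> q))) | q = ½ | ½ = ½

½; ½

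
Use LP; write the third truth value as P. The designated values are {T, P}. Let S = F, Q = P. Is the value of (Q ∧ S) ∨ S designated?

No

Q ∧ S = P ∧ F = F
(Q ∧ S) ∨ S = F ∨ F = F
F ∉ {T, P}.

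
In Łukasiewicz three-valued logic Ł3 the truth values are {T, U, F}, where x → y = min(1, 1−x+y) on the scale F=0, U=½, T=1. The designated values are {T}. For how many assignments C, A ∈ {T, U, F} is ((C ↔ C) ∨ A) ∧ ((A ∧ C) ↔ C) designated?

6

Of the 9 assignments, 6 give a value in {T}.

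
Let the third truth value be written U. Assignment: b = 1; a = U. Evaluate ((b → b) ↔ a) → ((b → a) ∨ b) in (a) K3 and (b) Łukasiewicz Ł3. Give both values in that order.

1; 1

In K3: b → b = 1 → 1 = 1
(b → b) ↔ a = 1 ↔ U = U
b → a = 1 → U = U  [¬1 ∨ U]
(b → a) ∨ b = U ∨ 1 = 1
((b → b) ↔ a) → ((b → a) ∨ b) = U → 1 = 1
In Łukasiewicz Ł3: b → b = 1 → 1 = 1
(b → b) ↔ a = 1 ↔ U = U
b → a = 1 → U = U
(b → a) ∨ b = U ∨ 1 = 1
((b → b) ↔ a) → ((b → a) ∨ b) = U → 1 = 1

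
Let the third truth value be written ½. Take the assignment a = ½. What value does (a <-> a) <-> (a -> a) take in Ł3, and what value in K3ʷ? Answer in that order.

⊤; ½

In Ł3: a <-> a = ½ <-> ½ = ⊤  [1 − |½−½|]
a -> a = ½ -> ½ = ⊤
(a <-> a) <-> (a -> a) = ⊤ <-> ⊤ = ⊤
In K3ʷ: a <-> a = ½ <-> ½ = ½
a -> a = ½ -> ½ = ½
(a <-> a) <-> (a -> a) = ½ <-> ½ = ½
They differ because Ł3 and K3ʷ treat ½ differently under the binary connectives.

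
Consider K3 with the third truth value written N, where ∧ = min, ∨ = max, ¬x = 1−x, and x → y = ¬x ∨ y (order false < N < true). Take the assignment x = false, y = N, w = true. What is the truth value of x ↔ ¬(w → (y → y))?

y → y = N → N = N  [¬N ∨ N]
w → (y → y) = true → N = N
¬(w → (y → y)) = ¬N = N
x ↔ ¬(w → (y → y)) = false ↔ N = N

N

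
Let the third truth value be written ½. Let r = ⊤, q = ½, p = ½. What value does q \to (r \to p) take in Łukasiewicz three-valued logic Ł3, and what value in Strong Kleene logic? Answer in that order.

⊤; ½

In Łukasiewicz three-valued logic Ł3: r \to p = ⊤ \to ½ = ½  [min(1, 1−1+½)]
q \to (r \to p) = ½ \to ½ = ⊤
In Strong Kleene logic: r \to p = ⊤ \to ½ = ½
q \to (r \to p) = ½ \to ½ = ½
They differ because Łukasiewicz three-valued logic Ł3 and Strong Kleene logic treat ½ differently under implication.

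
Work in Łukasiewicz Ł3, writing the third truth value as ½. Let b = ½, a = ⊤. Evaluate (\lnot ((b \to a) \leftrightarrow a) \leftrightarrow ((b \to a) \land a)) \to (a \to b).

b \to a = ½ \to ⊤ = ⊤  [min(1, 1−½+1)]
(b \to a) \leftrightarrow a = ⊤ \leftrightarrow ⊤ = ⊤
\lnot ((b \to a) \leftrightarrow a) = \lnot ⊤ = ⊥
b \to a = ½ \to ⊤ = ⊤
(b \to a) \land a = ⊤ \land ⊤ = ⊤
\lnot ((b \to a) \leftrightarrow a) \leftrightarrow ((b \to a) \land a) = ⊥ \leftrightarrow ⊤ = ⊥
a \to b = ⊤ \to ½ = ½
(\lnot ((b \to a) \leftrightarrow a) \leftrightarrow ((b \to a) \land a)) \to (a \to b) = ⊥ \to ½ = ⊤

⊤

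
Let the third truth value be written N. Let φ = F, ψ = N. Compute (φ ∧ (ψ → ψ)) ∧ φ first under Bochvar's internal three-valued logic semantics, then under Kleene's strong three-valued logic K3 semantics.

In Bochvar's internal three-valued logic: ψ → ψ = N → N = N  [any arg is the third value ⇒ result is the third value]
φ ∧ (ψ → ψ) = F ∧ N = N
(φ ∧ (ψ → ψ)) ∧ φ = N ∧ F = N
In Kleene's strong three-valued logic K3: ψ → ψ = N → N = N  [¬N ∨ N]
φ ∧ (ψ → ψ) = F ∧ N = F
(φ ∧ (ψ → ψ)) ∧ φ = F ∧ F = F
They differ because Bochvar's internal three-valued logic and Kleene's strong three-valued logic K3 treat N differently under the binary connectives.

N; F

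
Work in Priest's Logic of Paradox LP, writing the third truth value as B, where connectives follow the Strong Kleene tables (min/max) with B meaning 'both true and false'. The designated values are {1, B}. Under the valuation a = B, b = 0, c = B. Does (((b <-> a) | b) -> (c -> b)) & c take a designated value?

b <-> a = 0 <-> B = B
(b <-> a) | b = B | 0 = B
c -> b = B -> 0 = B
((b <-> a) | b) -> (c -> b) = B -> B = B
(((b <-> a) | b) -> (c -> b)) & c = B & B = B
B ∈ {1, B}.

Yes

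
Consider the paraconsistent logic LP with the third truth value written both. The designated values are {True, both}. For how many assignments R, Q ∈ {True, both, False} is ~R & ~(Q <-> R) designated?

Of the 9 assignments, 5 give a value in {True, both}.

5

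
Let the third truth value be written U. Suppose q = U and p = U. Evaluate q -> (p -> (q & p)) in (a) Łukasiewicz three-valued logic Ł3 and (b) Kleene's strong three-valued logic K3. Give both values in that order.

In Łukasiewicz three-valued logic Ł3: q & p = U & U = U
p -> (q & p) = U -> U = True  [min(1, 1−½+½)]
q -> (p -> (q & p)) = U -> True = True
In Kleene's strong three-valued logic K3: q & p = U & U = U
p -> (q & p) = U -> U = U  [~U | U]
q -> (p -> (q & p)) = U -> U = U
They differ because Łukasiewicz three-valued logic Ł3 and Kleene's strong three-valued logic K3 treat U differently under implication.

True; U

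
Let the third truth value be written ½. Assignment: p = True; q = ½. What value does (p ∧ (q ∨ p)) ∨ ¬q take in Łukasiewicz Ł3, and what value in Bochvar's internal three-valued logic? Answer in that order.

In Łukasiewicz Ł3: q ∨ p = ½ ∨ True = True
p ∧ (q ∨ p) = True ∧ True = True
¬q = ¬½ = ½
(p ∧ (q ∨ p)) ∨ ¬q = True ∨ ½ = True
In Bochvar's internal three-valued logic: q ∨ p = ½ ∨ True = ½
p ∧ (q ∨ p) = True ∧ ½ = ½
¬q = ¬½ = ½
(p ∧ (q ∨ p)) ∨ ¬q = ½ ∨ ½ = ½
They differ because Łukasiewicz Ł3 and Bochvar's internal three-valued logic treat ½ differently under the binary connectives.

True; ½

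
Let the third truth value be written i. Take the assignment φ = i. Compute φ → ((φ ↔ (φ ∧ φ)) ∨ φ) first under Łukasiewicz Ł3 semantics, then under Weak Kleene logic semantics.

In Łukasiewicz Ł3: φ ∧ φ = i ∧ i = i
φ ↔ (φ ∧ φ) = i ↔ i = True
(φ ↔ (φ ∧ φ)) ∨ φ = True ∨ i = True
φ → ((φ ↔ (φ ∧ φ)) ∨ φ) = i → True = True
In Weak Kleene logic: φ ∧ φ = i ∧ i = i
φ ↔ (φ ∧ φ) = i ↔ i = i
(φ ↔ (φ ∧ φ)) ∨ φ = i ∨ i = i
φ → ((φ ↔ (φ ∧ φ)) ∨ φ) = i → i = i  [any arg is the third value ⇒ result is the third value]
They differ because Łukasiewicz Ł3 and Weak Kleene logic treat i differently under the binary connectives.

True; i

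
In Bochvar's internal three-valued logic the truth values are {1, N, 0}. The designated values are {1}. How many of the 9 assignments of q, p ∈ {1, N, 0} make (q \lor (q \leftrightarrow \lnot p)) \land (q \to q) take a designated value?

Designated under: (q=1, p=1); (q=1, p=0); (q=0, p=1).

3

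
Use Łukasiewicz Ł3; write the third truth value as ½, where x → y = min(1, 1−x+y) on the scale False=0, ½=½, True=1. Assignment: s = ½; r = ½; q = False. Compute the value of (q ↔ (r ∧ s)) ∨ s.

½

r ∧ s = ½ ∧ ½ = ½
q ↔ (r ∧ s) = False ↔ ½ = ½  [1 − |0−½|]
(q ↔ (r ∧ s)) ∨ s = ½ ∨ ½ = ½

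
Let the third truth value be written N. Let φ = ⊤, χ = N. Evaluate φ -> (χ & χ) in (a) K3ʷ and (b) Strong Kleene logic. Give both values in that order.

In K3ʷ: χ & χ = N & N = N
φ -> (χ & χ) = ⊤ -> N = N  [any arg is the third value ⇒ result is the third value]
In Strong Kleene logic: χ & χ = N & N = N
φ -> (χ & χ) = ⊤ -> N = N  [~⊤ | N]

N; N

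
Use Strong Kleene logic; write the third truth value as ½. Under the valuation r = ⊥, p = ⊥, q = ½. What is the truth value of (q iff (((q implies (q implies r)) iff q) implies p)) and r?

⊥

q implies r = ½ implies ⊥ = ½
q implies (q implies r) = ½ implies ½ = ½
(q implies (q implies r)) iff q = ½ iff ½ = ½
((q implies (q implies r)) iff q) implies p = ½ implies ⊥ = ½
q iff (((q implies (q implies r)) iff q) implies p) = ½ iff ½ = ½
(q iff (((q implies (q implies r)) iff q) implies p)) and r = ½ and ⊥ = ⊥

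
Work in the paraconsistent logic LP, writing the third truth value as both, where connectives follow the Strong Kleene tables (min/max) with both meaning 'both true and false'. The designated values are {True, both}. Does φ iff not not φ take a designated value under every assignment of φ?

Every assignment of φ over {True, both, False} gives a value in {True, both}.
In particular, with φ=both: φ iff not not φ = both.

Yes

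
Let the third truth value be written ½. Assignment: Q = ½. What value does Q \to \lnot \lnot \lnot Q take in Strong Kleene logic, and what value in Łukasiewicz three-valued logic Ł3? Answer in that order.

½; 1

In Strong Kleene logic: \lnot Q = \lnot ½ = ½
\lnot \lnot Q = \lnot ½ = ½
\lnot \lnot \lnot Q = \lnot ½ = ½
Q \to \lnot \lnot \lnot Q = ½ \to ½ = ½  [\lnot ½ \lor ½]
In Łukasiewicz three-valued logic Ł3: \lnot Q = \lnot ½ = ½
\lnot \lnot Q = \lnot ½ = ½
\lnot \lnot \lnot Q = \lnot ½ = ½
Q \to \lnot \lnot \lnot Q = ½ \to ½ = 1  [min(1, 1−½+½)]
They differ because Strong Kleene logic and Łukasiewicz three-valued logic Ł3 treat ½ differently under implication.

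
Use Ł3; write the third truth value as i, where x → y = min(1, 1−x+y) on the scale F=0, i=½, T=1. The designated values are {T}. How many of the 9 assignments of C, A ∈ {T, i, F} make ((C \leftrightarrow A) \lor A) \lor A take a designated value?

Of the 9 assignments, 5 give a value in {T}.

5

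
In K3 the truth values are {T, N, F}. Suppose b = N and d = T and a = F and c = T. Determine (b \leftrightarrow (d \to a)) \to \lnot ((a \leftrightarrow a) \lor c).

N

d \to a = T \to F = F
b \leftrightarrow (d \to a) = N \leftrightarrow F = N
a \leftrightarrow a = F \leftrightarrow F = T
(a \leftrightarrow a) \lor c = T \lor T = T
\lnot ((a \leftrightarrow a) \lor c) = \lnot T = F
(b \leftrightarrow (d \to a)) \to \lnot ((a \leftrightarrow a) \lor c) = N \to F = N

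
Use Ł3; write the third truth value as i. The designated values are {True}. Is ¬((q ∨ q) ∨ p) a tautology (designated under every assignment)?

Countermodel: q=True, p=True gives False, which is not designated.

No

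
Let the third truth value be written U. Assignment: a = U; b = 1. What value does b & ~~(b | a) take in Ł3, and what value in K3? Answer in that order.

In Ł3: b | a = 1 | U = 1
~(b | a) = ~1 = 0
~~(b | a) = ~0 = 1
b & ~~(b | a) = 1 & 1 = 1
In K3: b | a = 1 | U = 1
~(b | a) = ~1 = 0
~~(b | a) = ~0 = 1
b & ~~(b | a) = 1 & 1 = 1

1; 1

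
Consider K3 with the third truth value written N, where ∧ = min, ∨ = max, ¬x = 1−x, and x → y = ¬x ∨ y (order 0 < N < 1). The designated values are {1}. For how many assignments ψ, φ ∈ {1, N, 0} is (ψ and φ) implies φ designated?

Of the 9 assignments, 7 give a value in {1}.

7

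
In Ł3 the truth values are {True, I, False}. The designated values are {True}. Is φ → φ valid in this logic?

Every assignment of φ over {True, I, False} gives a value in {True}.
In particular, with φ=I: φ → φ = True.

Yes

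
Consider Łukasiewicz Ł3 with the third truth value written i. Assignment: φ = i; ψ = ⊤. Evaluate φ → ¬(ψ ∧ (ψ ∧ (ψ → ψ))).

ψ → ψ = ⊤ → ⊤ = ⊤
ψ ∧ (ψ → ψ) = ⊤ ∧ ⊤ = ⊤
ψ ∧ (ψ ∧ (ψ → ψ)) = ⊤ ∧ ⊤ = ⊤
¬(ψ ∧ (ψ ∧ (ψ → ψ))) = ¬⊤ = ⊥
φ → ¬(ψ ∧ (ψ ∧ (ψ → ψ))) = i → ⊥ = i

i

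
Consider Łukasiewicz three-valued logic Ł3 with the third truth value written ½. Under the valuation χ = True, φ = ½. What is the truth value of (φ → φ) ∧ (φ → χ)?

φ → φ = ½ → ½ = True  [min(1, 1−½+½)]
φ → χ = ½ → True = True
(φ → φ) ∧ (φ → χ) = True ∧ True = True

True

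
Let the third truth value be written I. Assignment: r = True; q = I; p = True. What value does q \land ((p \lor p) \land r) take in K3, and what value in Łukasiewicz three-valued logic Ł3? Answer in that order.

In K3: p \lor p = True \lor True = True
(p \lor p) \land r = True \land True = True
q \land ((p \lor p) \land r) = I \land True = I
In Łukasiewicz three-valued logic Ł3: p \lor p = True \lor True = True
(p \lor p) \land r = True \land True = True
q \land ((p \lor p) \land r) = I \land True = I

I; I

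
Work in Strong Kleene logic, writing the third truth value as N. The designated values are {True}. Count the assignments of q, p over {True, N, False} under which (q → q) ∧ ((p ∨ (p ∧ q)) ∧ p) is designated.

Designated under: (q=True, p=True); (q=False, p=True).

2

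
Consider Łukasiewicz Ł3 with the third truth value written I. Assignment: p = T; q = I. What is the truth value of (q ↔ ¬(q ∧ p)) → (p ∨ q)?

q ∧ p = I ∧ T = I
¬(q ∧ p) = ¬I = I
q ↔ ¬(q ∧ p) = I ↔ I = T
p ∨ q = T ∨ I = T
(q ↔ ¬(q ∧ p)) → (p ∨ q) = T → T = T

T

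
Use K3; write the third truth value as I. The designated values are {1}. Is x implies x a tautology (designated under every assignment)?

Countermodel: x=I gives I, which is not designated.

No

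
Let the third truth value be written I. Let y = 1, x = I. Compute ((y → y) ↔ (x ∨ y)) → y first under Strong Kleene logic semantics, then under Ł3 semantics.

In Strong Kleene logic: y → y = 1 → 1 = 1
x ∨ y = I ∨ 1 = 1
(y → y) ↔ (x ∨ y) = 1 ↔ 1 = 1
((y → y) ↔ (x ∨ y)) → y = 1 → 1 = 1
In Ł3: y → y = 1 → 1 = 1
x ∨ y = I ∨ 1 = 1
(y → y) ↔ (x ∨ y) = 1 ↔ 1 = 1
((y → y) ↔ (x ∨ y)) → y = 1 → 1 = 1

1; 1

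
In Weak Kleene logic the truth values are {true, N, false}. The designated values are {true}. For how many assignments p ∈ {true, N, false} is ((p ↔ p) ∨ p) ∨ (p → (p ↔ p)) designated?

p=true: true ✓
p=N: N ·
p=false: true ✓

2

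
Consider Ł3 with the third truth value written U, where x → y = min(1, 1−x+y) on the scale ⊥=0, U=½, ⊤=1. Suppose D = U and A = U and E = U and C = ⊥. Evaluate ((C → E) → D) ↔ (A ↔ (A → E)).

⊤

C → E = ⊥ → U = ⊤  [min(1, 1−0+½)]
(C → E) → D = ⊤ → U = U
A → E = U → U = ⊤
A ↔ (A → E) = U ↔ ⊤ = U
((C → E) → D) ↔ (A ↔ (A → E)) = U ↔ U = ⊤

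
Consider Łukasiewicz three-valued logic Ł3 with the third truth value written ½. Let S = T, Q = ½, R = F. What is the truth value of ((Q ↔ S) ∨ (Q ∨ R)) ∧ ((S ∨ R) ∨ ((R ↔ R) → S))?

½

Q ↔ S = ½ ↔ T = ½  [1 − |½−1|]
Q ∨ R = ½ ∨ F = ½
(Q ↔ S) ∨ (Q ∨ R) = ½ ∨ ½ = ½
S ∨ R = T ∨ F = T
R ↔ R = F ↔ F = T
(R ↔ R) → S = T → T = T
(S ∨ R) ∨ ((R ↔ R) → S) = T ∨ T = T
((Q ↔ S) ∨ (Q ∨ R)) ∧ ((S ∨ R) ∨ ((R ↔ R) → S)) = ½ ∧ T = ½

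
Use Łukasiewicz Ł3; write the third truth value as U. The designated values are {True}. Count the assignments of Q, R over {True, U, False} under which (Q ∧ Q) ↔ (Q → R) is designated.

Designated under: (Q=True, R=True); (Q=U, R=False).

2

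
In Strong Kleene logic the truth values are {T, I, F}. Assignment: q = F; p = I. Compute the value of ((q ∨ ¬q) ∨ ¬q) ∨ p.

¬q = ¬F = T
q ∨ ¬q = F ∨ T = T
¬q = ¬F = T
(q ∨ ¬q) ∨ ¬q = T ∨ T = T
((q ∨ ¬q) ∨ ¬q) ∨ p = T ∨ I = T

T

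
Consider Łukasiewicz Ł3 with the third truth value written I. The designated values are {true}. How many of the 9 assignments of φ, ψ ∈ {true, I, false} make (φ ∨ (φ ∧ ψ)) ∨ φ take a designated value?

3

Designated under: (φ=true, ψ=true); (φ=true, ψ=I); (φ=true, ψ=false).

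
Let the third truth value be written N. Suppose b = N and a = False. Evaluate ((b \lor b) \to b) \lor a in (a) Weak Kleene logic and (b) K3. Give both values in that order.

In Weak Kleene logic: b \lor b = N \lor N = N
(b \lor b) \to b = N \to N = N  [any arg is the third value ⇒ result is the third value]
((b \lor b) \to b) \lor a = N \lor False = N
In K3: b \lor b = N \lor N = N
(b \lor b) \to b = N \to N = N  [\lnot N \lor N]
((b \lor b) \to b) \lor a = N \lor False = N

N; N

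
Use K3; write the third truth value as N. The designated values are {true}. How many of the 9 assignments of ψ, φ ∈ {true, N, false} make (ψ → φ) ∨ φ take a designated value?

Of the 9 assignments, 5 give a value in {true}.

5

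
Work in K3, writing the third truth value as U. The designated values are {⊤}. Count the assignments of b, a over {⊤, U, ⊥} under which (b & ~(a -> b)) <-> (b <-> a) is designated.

Designated under: (b=⊤, a=⊥); (b=⊥, a=⊤).

2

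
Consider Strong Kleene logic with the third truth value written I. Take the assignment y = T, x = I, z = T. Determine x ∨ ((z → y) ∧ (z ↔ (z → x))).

z → y = T → T = T
z → x = T → I = I  [¬T ∨ I]
z ↔ (z → x) = T ↔ I = I
(z → y) ∧ (z ↔ (z → x)) = T ∧ I = I
x ∨ ((z → y) ∧ (z ↔ (z → x))) = I ∨ I = I

I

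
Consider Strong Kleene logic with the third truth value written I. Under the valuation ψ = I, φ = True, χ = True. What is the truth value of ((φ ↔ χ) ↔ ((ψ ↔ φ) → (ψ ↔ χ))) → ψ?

I

φ ↔ χ = True ↔ True = True
ψ ↔ φ = I ↔ True = I
ψ ↔ χ = I ↔ True = I
(ψ ↔ φ) → (ψ ↔ χ) = I → I = I
(φ ↔ χ) ↔ ((ψ ↔ φ) → (ψ ↔ χ)) = True ↔ I = I
((φ ↔ χ) ↔ ((ψ ↔ φ) → (ψ ↔ χ))) → ψ = I → I = I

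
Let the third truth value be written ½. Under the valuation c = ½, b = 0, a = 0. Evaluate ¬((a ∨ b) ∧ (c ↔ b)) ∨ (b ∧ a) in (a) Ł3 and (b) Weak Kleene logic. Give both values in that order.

In Ł3: a ∨ b = 0 ∨ 0 = 0
c ↔ b = ½ ↔ 0 = ½  [1 − |½−0|]
(a ∨ b) ∧ (c ↔ b) = 0 ∧ ½ = 0
¬((a ∨ b) ∧ (c ↔ b)) = ¬0 = 1
b ∧ a = 0 ∧ 0 = 0
¬((a ∨ b) ∧ (c ↔ b)) ∨ (b ∧ a) = 1 ∨ 0 = 1
In Weak Kleene logic: a ∨ b = 0 ∨ 0 = 0
c ↔ b = ½ ↔ 0 = ½
(a ∨ b) ∧ (c ↔ b) = 0 ∧ ½ = ½
¬((a ∨ b) ∧ (c ↔ b)) = ¬½ = ½
b ∧ a = 0 ∧ 0 = 0
¬((a ∨ b) ∧ (c ↔ b)) ∨ (b ∧ a) = ½ ∨ 0 = ½
They differ because Ł3 and Weak Kleene logic treat ½ differently under the binary connectives.

1; ½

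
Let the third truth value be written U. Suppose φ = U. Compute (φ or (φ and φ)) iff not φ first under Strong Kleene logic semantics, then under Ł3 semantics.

U; true

In Strong Kleene logic: φ and φ = U and U = U
φ or (φ and φ) = U or U = U
not φ = not U = U
(φ or (φ and φ)) iff not φ = U iff U = U
In Ł3: φ and φ = U and U = U
φ or (φ and φ) = U or U = U
not φ = not U = U
(φ or (φ and φ)) iff not φ = U iff U = true  [1 − |½−½|]
They differ because Strong Kleene logic and Ł3 treat U differently under implication.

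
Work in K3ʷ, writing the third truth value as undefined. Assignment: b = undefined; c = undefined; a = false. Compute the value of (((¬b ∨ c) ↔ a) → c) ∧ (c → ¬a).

undefined

¬b = ¬undefined = undefined
¬b ∨ c = undefined ∨ undefined = undefined
(¬b ∨ c) ↔ a = undefined ↔ false = undefined
((¬b ∨ c) ↔ a) → c = undefined → undefined = undefined  [any arg is the third value ⇒ result is the third value]
¬a = ¬false = true
c → ¬a = undefined → true = undefined
(((¬b ∨ c) ↔ a) → c) ∧ (c → ¬a) = undefined ∧ undefined = undefined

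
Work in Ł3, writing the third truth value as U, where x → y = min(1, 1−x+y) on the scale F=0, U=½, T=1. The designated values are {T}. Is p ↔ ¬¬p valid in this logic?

Every assignment of p over {T, U, F} gives a value in {T}.
In particular, with p=U: p ↔ ¬¬p = T.

Yes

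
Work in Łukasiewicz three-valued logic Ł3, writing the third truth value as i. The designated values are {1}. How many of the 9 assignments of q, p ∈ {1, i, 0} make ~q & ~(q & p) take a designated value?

3

Designated under: (q=0, p=1); (q=0, p=i); (q=0, p=0).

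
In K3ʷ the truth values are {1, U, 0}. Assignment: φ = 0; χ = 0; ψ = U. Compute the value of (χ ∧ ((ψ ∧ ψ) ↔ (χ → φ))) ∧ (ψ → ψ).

U

ψ ∧ ψ = U ∧ U = U
χ → φ = 0 → 0 = 1
(ψ ∧ ψ) ↔ (χ → φ) = U ↔ 1 = U
χ ∧ ((ψ ∧ ψ) ↔ (χ → φ)) = 0 ∧ U = U
ψ → ψ = U → U = U  [any arg is the third value ⇒ result is the third value]
(χ ∧ ((ψ ∧ ψ) ↔ (χ → φ))) ∧ (ψ → ψ) = U ∧ U = U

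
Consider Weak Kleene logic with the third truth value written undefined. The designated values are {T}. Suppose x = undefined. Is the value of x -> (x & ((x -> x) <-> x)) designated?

No

x -> x = undefined -> undefined = undefined  [any arg is the third value ⇒ result is the third value]
(x -> x) <-> x = undefined <-> undefined = undefined
x & ((x -> x) <-> x) = undefined & undefined = undefined
x -> (x & ((x -> x) <-> x)) = undefined -> undefined = undefined
undefined ∉ {T}.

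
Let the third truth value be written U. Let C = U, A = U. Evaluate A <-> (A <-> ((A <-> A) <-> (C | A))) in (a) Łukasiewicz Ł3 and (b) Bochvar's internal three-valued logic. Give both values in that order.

In Łukasiewicz Ł3: A <-> A = U <-> U = true
C | A = U | U = U
(A <-> A) <-> (C | A) = true <-> U = U
A <-> ((A <-> A) <-> (C | A)) = U <-> U = true
A <-> (A <-> ((A <-> A) <-> (C | A))) = U <-> true = U
In Bochvar's internal three-valued logic: A <-> A = U <-> U = U
C | A = U | U = U
(A <-> A) <-> (C | A) = U <-> U = U
A <-> ((A <-> A) <-> (C | A)) = U <-> U = U
A <-> (A <-> ((A <-> A) <-> (C | A))) = U <-> U = U

U; U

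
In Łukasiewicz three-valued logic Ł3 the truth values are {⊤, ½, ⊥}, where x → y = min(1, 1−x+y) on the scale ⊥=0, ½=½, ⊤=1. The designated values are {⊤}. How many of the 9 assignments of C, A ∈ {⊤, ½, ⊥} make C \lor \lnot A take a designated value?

5

Of the 9 assignments, 5 give a value in {⊤}.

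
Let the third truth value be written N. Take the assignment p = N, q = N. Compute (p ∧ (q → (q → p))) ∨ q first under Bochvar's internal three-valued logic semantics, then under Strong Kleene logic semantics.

In Bochvar's internal three-valued logic: q → p = N → N = N  [any arg is the third value ⇒ result is the third value]
q → (q → p) = N → N = N
p ∧ (q → (q → p)) = N ∧ N = N
(p ∧ (q → (q → p))) ∨ q = N ∨ N = N
In Strong Kleene logic: q → p = N → N = N
q → (q → p) = N → N = N
p ∧ (q → (q → p)) = N ∧ N = N
(p ∧ (q → (q → p))) ∨ q = N ∨ N = N

N; N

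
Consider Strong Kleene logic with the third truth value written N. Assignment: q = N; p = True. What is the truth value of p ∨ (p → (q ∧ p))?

True

q ∧ p = N ∧ True = N
p → (q ∧ p) = True → N = N  [¬True ∨ N]
p ∨ (p → (q ∧ p)) = True ∨ N = True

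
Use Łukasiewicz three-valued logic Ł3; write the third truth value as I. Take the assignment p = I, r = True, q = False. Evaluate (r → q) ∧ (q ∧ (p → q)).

r → q = True → False = False
p → q = I → False = I
q ∧ (p → q) = False ∧ I = False
(r → q) ∧ (q ∧ (p → q)) = False ∧ False = False

False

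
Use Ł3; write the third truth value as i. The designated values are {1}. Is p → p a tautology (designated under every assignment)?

Every assignment of p over {1, i, 0} gives a value in {1}.
In particular, with p=i: p → p = 1.

Yes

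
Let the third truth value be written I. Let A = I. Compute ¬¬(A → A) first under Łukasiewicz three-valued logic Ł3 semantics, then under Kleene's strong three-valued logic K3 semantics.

True; I

In Łukasiewicz three-valued logic Ł3: A → A = I → I = True
¬(A → A) = ¬True = False
¬¬(A → A) = ¬False = True
In Kleene's strong three-valued logic K3: A → A = I → I = I
¬(A → A) = ¬I = I
¬¬(A → A) = ¬I = I
They differ because Łukasiewicz three-valued logic Ł3 and Kleene's strong three-valued logic K3 treat I differently under implication.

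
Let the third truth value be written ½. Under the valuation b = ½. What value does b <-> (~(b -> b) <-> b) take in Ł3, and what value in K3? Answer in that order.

true; ½

In Ł3: b -> b = ½ -> ½ = true
~(b -> b) = ~true = false
~(b -> b) <-> b = false <-> ½ = ½
b <-> (~(b -> b) <-> b) = ½ <-> ½ = true
In K3: b -> b = ½ -> ½ = ½  [~½ | ½]
~(b -> b) = ~½ = ½
~(b -> b) <-> b = ½ <-> ½ = ½
b <-> (~(b -> b) <-> b) = ½ <-> ½ = ½
They differ because Ł3 and K3 treat ½ differently under implication.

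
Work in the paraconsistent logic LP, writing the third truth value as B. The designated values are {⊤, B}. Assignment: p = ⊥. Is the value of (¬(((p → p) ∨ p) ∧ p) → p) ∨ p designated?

No

p → p = ⊥ → ⊥ = ⊤
(p → p) ∨ p = ⊤ ∨ ⊥ = ⊤
((p → p) ∨ p) ∧ p = ⊤ ∧ ⊥ = ⊥
¬(((p → p) ∨ p) ∧ p) = ¬⊥ = ⊤
¬(((p → p) ∨ p) ∧ p) → p = ⊤ → ⊥ = ⊥
(¬(((p → p) ∨ p) ∧ p) → p) ∨ p = ⊥ ∨ ⊥ = ⊥
⊥ ∉ {⊤, B}.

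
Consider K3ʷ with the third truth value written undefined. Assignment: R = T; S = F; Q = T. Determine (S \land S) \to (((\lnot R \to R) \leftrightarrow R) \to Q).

T

S \land S = F \land F = F
\lnot R = \lnot T = F
\lnot R \to R = F \to T = T
(\lnot R \to R) \leftrightarrow R = T \leftrightarrow T = T
((\lnot R \to R) \leftrightarrow R) \to Q = T \to T = T
(S \land S) \to (((\lnot R \to R) \leftrightarrow R) \to Q) = F \to T = T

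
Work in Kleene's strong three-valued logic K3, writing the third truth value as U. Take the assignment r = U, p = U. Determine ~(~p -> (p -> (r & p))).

~p = ~U = U
r & p = U & U = U
p -> (r & p) = U -> U = U
~p -> (p -> (r & p)) = U -> U = U
~(~p -> (p -> (r & p))) = ~U = U

U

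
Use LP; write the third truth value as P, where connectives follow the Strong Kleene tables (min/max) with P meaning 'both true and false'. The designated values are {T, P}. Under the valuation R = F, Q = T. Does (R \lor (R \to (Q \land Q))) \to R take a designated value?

Q \land Q = T \land T = T
R \to (Q \land Q) = F \to T = T
R \lor (R \to (Q \land Q)) = F \lor T = T
(R \lor (R \to (Q \land Q))) \to R = T \to F = F
F ∉ {T, P}.

No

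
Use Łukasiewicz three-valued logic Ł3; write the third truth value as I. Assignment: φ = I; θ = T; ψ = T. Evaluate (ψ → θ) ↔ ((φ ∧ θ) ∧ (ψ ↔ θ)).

I

ψ → θ = T → T = T
φ ∧ θ = I ∧ T = I
ψ ↔ θ = T ↔ T = T
(φ ∧ θ) ∧ (ψ ↔ θ) = I ∧ T = I
(ψ → θ) ↔ ((φ ∧ θ) ∧ (ψ ↔ θ)) = T ↔ I = I  [1 − |1−½|]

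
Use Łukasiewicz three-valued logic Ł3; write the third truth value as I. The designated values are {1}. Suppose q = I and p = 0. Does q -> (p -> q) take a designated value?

Yes

p -> q = 0 -> I = 1  [min(1, 1−0+½)]
q -> (p -> q) = I -> 1 = 1
1 ∈ {1}.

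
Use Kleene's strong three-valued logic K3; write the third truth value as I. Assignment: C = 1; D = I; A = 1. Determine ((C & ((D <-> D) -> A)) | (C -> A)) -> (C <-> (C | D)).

1

D <-> D = I <-> I = I
(D <-> D) -> A = I -> 1 = 1  [~I | 1]
C & ((D <-> D) -> A) = 1 & 1 = 1
C -> A = 1 -> 1 = 1
(C & ((D <-> D) -> A)) | (C -> A) = 1 | 1 = 1
C | D = 1 | I = 1
C <-> (C | D) = 1 <-> 1 = 1
((C & ((D <-> D) -> A)) | (C -> A)) -> (C <-> (C | D)) = 1 -> 1 = 1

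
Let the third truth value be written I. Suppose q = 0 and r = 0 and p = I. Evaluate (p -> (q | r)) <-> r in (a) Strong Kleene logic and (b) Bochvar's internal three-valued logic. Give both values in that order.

I; I

In Strong Kleene logic: q | r = 0 | 0 = 0
p -> (q | r) = I -> 0 = I  [~I | 0]
(p -> (q | r)) <-> r = I <-> 0 = I
In Bochvar's internal three-valued logic: q | r = 0 | 0 = 0
p -> (q | r) = I -> 0 = I  [any arg is the third value ⇒ result is the third value]
(p -> (q | r)) <-> r = I <-> 0 = I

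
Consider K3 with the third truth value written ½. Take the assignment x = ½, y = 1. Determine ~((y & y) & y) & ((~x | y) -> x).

0

y & y = 1 & 1 = 1
(y & y) & y = 1 & 1 = 1
~((y & y) & y) = ~1 = 0
~x = ~½ = ½
~x | y = ½ | 1 = 1
(~x | y) -> x = 1 -> ½ = ½  [~1 | ½]
~((y & y) & y) & ((~x | y) -> x) = 0 & ½ = 0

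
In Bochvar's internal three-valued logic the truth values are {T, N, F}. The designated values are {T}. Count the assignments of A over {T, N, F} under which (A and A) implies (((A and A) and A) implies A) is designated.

2

A=T: T ✓
A=N: N ·
A=F: T ✓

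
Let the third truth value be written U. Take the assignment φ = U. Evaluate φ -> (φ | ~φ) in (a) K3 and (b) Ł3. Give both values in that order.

In K3: ~φ = ~U = U
φ | ~φ = U | U = U
φ -> (φ | ~φ) = U -> U = U  [~U | U]
In Ł3: ~φ = ~U = U
φ | ~φ = U | U = U
φ -> (φ | ~φ) = U -> U = true  [min(1, 1−½+½)]
They differ because K3 and Ł3 treat U differently under implication.

U; true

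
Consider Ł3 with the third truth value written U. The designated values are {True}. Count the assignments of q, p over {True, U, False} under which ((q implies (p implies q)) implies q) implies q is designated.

Of the 9 assignments, 9 give a value in {True}.

9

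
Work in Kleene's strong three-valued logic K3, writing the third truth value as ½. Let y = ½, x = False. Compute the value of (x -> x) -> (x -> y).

x -> x = False -> False = True
x -> y = False -> ½ = True  [~False | ½]
(x -> x) -> (x -> y) = True -> True = True

True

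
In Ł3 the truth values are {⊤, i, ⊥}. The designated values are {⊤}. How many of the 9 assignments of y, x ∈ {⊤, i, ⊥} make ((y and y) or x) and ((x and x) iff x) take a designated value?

Of the 9 assignments, 5 give a value in {⊤}.

5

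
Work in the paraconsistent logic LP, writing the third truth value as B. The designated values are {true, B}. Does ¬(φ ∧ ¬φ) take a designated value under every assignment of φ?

Yes

Every assignment of φ over {true, B, false} gives a value in {true, B}.
In particular, with φ=B: ¬(φ ∧ ¬φ) = B.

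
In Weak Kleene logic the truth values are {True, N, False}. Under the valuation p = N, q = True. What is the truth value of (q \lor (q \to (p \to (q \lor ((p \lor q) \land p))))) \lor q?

N

p \lor q = N \lor True = N
(p \lor q) \land p = N \land N = N
q \lor ((p \lor q) \land p) = True \lor N = N
p \to (q \lor ((p \lor q) \land p)) = N \to N = N  [any arg is the third value ⇒ result is the third value]
q \to (p \to (q \lor ((p \lor q) \land p))) = True \to N = N
q \lor (q \to (p \to (q \lor ((p \lor q) \land p)))) = True \lor N = N
(q \lor (q \to (p \to (q \lor ((p \lor q) \land p))))) \lor q = N \lor True = N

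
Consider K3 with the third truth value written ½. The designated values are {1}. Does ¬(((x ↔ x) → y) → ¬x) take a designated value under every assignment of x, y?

No

Countermodel: x=1, y=½ gives ½, which is not designated.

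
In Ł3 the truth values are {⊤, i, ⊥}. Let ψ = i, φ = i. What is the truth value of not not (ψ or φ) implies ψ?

⊤

ψ or φ = i or i = i
not (ψ or φ) = not i = i
not not (ψ or φ) = not i = i
not not (ψ or φ) implies ψ = i implies i = ⊤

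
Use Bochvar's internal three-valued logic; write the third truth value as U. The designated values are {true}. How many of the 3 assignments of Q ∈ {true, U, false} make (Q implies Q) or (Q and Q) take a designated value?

Q=true: true ✓
Q=U: U ·
Q=false: true ✓

2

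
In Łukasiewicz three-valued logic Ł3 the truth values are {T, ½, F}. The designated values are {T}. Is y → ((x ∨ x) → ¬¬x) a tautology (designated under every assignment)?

Every assignment of y, x over {T, ½, F} gives a value in {T}.
In particular, with y=½, x=½: y → ((x ∨ x) → ¬¬x) = T.

Yes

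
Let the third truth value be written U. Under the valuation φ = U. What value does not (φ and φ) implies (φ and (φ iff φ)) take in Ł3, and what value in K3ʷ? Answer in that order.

In Ł3: φ and φ = U and U = U
not (φ and φ) = not U = U
φ iff φ = U iff U = true
φ and (φ iff φ) = U and true = U
not (φ and φ) implies (φ and (φ iff φ)) = U implies U = true
In K3ʷ: φ and φ = U and U = U
not (φ and φ) = not U = U
φ iff φ = U iff U = U
φ and (φ iff φ) = U and U = U
not (φ and φ) implies (φ and (φ iff φ)) = U implies U = U  [any arg is the third value ⇒ result is the third value]
They differ because Ł3 and K3ʷ treat U differently under the binary connectives.

true; U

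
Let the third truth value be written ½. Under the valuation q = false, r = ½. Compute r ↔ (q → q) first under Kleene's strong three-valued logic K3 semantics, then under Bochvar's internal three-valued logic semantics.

½; ½

In Kleene's strong three-valued logic K3: q → q = false → false = true
r ↔ (q → q) = ½ ↔ true = ½
In Bochvar's internal three-valued logic: q → q = false → false = true
r ↔ (q → q) = ½ ↔ true = ½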